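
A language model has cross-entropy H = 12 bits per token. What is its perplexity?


Perplexity formula: PP = 2^H
H = 12
PP = 2^12
PP = 2^12 = 4096

4096


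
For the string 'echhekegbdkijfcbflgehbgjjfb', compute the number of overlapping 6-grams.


String 'echhekegbdkijfcbflgehbgjjfb' has length L = 27.
Number of overlapping n-grams = L - n + 1
Substituting: 27 - 6 + 1 = 22

22


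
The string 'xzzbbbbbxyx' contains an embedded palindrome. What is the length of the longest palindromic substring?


Scanning 'xzzbbbbbxyx' for palindromic substrings.
Substring at positions 3-7: 'bbbbb'.
Check: reverse('bbbbb') = 'bbbbb' -> palindrome confirmed.
Neighbouring characters ('z' / 'x') break symmetry, so it cannot extend further.
No longer palindromic substring exists; longest length = 5

5


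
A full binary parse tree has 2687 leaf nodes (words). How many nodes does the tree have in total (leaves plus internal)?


Leaf nodes (terminals): 2687
Internal nodes = n - 1 = 2687 - 1 = 2686
Total = leaves + internal = 2687 + 2686 = 5373

5373


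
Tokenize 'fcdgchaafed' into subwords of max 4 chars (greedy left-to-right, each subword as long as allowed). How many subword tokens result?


'fcdgchaafed' has 11 characters.
Chunking with max size 4:
  Chunk 1: 'fcdg' (positions 0-3)
  Chunk 2: 'chaa' (positions 4-7)
  Chunk 3: 'fed' (positions 8-10)
Total chunks: ceil(11 / 4) = 3

3


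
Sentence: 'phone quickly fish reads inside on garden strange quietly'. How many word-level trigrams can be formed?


Word trigrams from [9] words:
  Trigram 1: (phone quickly fish)
  Trigram 2: (quickly fish reads)
  Trigram 3: (fish reads inside)
  Trigram 4: (reads inside on)
  Trigram 5: (inside on garden)
  Trigram 6: (on garden strange)
  Trigram 7: (garden strange quietly)
Total word trigrams: 9 - 2 = 7

7


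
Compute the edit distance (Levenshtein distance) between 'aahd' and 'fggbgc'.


Building DP table for s1='aahd' (len 4) and s2='fggbgc' (len 6):
       f  g  g  b  g  c
    0  1  2  3  4  5  6
  a 1  1  2  3  4  5  6
  a 2  2  2  3  4  5  6
  h 3  3  3  3  4  5  6
  d 4  4  4  4  4  5  6
Edit distance = dp[4][6] = 6

6


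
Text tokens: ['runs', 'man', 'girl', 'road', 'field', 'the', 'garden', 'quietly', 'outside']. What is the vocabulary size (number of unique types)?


Listing all tokens and tracking unique types:
  Token 1: 'runs' -> NEW (unique so far: 1)
  Token 2: 'man' -> NEW (unique so far: 2)
  Token 3: 'girl' -> NEW (unique so far: 3)
  Token 4: 'road' -> NEW (unique so far: 4)
  Token 5: 'field' -> NEW (unique so far: 5)
  Token 6: 'the' -> NEW (unique so far: 6)
  Token 7: 'garden' -> NEW (unique so far: 7)
  Token 8: 'quietly' -> NEW (unique so far: 8)
  Token 9: 'outside' -> NEW (unique so far: 9)
Unique types: ('field', 'garden', 'girl', 'man', 'outside', 'quietly', 'road', 'runs', 'the')
Vocabulary size: 9

9


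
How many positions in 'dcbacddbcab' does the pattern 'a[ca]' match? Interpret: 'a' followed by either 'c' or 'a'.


Pattern: a[ca] means 'a' followed by either 'c' or 'a'.
Scanning 'dcbacddbcab' position-by-position:
  Pos 0: window 'dc' -> no
  Pos 1: window 'cb' -> no
  Pos 2: window 'ba' -> no
  Pos 3: window 'ac' -> MATCH
  Pos 4: window 'cd' -> no
  Pos 5: window 'dd' -> no
  Pos 6: window 'db' -> no
  Pos 7: window 'bc' -> no
  Pos 8: window 'ca' -> no
  Pos 9: window 'ab' -> no
  Pos 10: window 'b' -> no
Total matches: 1

1


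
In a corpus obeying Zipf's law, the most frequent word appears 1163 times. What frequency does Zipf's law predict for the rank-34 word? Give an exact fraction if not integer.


Zipf's law: freq(rank) = f1 / rank
f1 = 1163, rank = 34
freq = 1163 / 34
GCD(1163, 34) = 1
Simplified: 1163/34

1163/34


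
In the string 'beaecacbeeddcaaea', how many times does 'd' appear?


Scanning 'beaecacbeeddcaaea' for 'd':
  Position 10: 'd' -> MATCH (count: 1)
  Position 11: 'd' -> MATCH (count: 2)
Total occurrences of 'd': 2

2


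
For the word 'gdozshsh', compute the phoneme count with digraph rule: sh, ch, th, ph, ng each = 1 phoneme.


Parsing 'gdozshsh' greedily, digraphs first:
  'g' -> consonant phoneme (phonemes so far: 1)
  'd' -> consonant phoneme (phonemes so far: 2)
  'o' -> vowel phoneme (phonemes so far: 3)
  'z' -> consonant phoneme (phonemes so far: 4)
  'sh' -> digraph (1 consonant phoneme) (phonemes so far: 5)
  'sh' -> digraph (1 consonant phoneme) (phonemes so far: 6)
Total phonemes: 6

6


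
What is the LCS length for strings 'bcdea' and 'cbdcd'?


DP table for LCS of 'bcdea' and 'cbdcd':
       c  b  d  c  d
    0  0  0  0  0  0
  b 0  0  1  1  1  1
  c 0  1  1  1  2  2
  d 0  1  1  2  2  3
  e 0  1  1  2  2  3
  a 0  1  1  2  2  3
LCS: 'bcd'
LCS length = 3

3


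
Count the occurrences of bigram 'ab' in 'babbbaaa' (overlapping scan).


Scanning 'babbbaaa' for bigram 'ab':
  Position 0: 'ba' -> no
  Position 1: 'ab' -> MATCH
  Position 2: 'bb' -> no
  Position 3: 'bb' -> no
  Position 4: 'ba' -> no
  Position 5: 'aa' -> no
  Position 6: 'aa' -> no
Total matches: 1

1


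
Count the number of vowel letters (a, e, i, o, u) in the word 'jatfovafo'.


Scanning each character of 'jatfovafo':
  Position 1: 'j' -> consonant (running count: 0)
  Position 2: 'a' -> vowel (running count: 1)
  Position 3: 't' -> consonant (running count: 1)
  Position 4: 'f' -> consonant (running count: 1)
  Position 5: 'o' -> vowel (running count: 2)
  Position 6: 'v' -> consonant (running count: 2)
  Position 7: 'a' -> vowel (running count: 3)
  Position 8: 'f' -> consonant (running count: 3)
  Position 9: 'o' -> vowel (running count: 4)
Total vowels: 4

4


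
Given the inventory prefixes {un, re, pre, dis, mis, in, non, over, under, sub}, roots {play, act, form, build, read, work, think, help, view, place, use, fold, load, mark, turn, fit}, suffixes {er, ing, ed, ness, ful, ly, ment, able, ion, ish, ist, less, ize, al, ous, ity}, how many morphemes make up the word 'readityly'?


Segmenting 'readityly' against the inventory:
  'read' -> root (morpheme 1)
  'ity' -> suffix (morpheme 2)
  'ly' -> suffix (morpheme 3)
Total morphemes: 3

3


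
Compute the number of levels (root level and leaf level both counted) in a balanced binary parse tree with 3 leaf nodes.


In a balanced binary tree with n leaves the deepest leaf is ceil(log2(n)) edges below the root,
so counting node levels inclusive of root and leaves gives ceil(log2(n)) + 1 levels.
log2(3) = 1.5850
ceil(1.5850) = 2
levels = 2 + 1 = 3

3


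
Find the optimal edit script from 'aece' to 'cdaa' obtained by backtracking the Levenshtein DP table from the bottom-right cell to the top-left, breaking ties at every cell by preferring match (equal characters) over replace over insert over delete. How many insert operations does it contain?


Edit distance = 4. Backtracking from cell (4, 4) with preference match > replace > insert > delete,
then listing the resulting alignment 'aece' -> 'cdaa' left to right:
  Step 1: replace a->c
  Step 2: replace e->d
  Step 3: replace c->a
  Step 4: replace e->a
Total insertions: 0

0


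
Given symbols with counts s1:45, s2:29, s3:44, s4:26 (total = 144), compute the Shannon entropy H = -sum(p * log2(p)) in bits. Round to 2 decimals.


Computing entropy H = -sum(p_i * log2(p_i)):
  s1: p = 45/144 = 0.3125, -p*log2(p) = 0.5244
  s2: p = 29/144 = 0.2014, -p*log2(p) = 0.4656
  s3: p = 44/144 = 0.3056, -p*log2(p) = 0.5227
  s4: p = 26/144 = 0.1806, -p*log2(p) = 0.4459
H = sum of terms = 1.9586
Rounded to 2 decimals: 1.96

1.96


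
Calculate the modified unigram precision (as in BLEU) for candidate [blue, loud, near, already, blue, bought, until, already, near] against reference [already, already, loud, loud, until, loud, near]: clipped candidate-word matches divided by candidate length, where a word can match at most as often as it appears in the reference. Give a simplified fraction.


Reference word counts: {'already': 2, 'loud': 3, 'near': 1, 'until': 1}
Checking each candidate word (with clipping):
  'blue' -> not in reference -> no match (matches: 0)
  'loud' -> in reference (ref count 3, used 1/3) -> match (matches: 1)
  'near' -> in reference (ref count 1, used 1/1) -> match (matches: 2)
  'already' -> in reference (ref count 2, used 1/2) -> match (matches: 3)
  'blue' -> not in reference -> no match (matches: 3)
  'bought' -> not in reference -> no match (matches: 3)
  'until' -> in reference (ref count 1, used 1/1) -> match (matches: 4)
  'already' -> in reference (ref count 2, used 2/2) -> match (matches: 5)
  'near' -> ref count 1 already used up (1/1) -> clipped, no match (matches: 5)
Clipped matches: 5, Candidate length: 9
Precision = 5/9

5/9


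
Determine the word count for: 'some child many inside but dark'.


Counting words by splitting on spaces:
  Word 1: 'some'
  Word 2: 'child'
  Word 3: 'many'
  Word 4: 'inside'
  Word 5: 'but'
  Word 6: 'dark'
Total words: 6

6


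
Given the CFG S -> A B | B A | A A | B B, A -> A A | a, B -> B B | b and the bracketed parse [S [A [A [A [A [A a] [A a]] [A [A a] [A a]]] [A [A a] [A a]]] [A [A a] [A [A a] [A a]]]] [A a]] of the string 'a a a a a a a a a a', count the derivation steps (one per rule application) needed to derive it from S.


Every bracketed nonterminal node [X ...] in the tree is produced by exactly one rule application.
Reading the tree off as a leftmost derivation:
  Step 1: S  =>  A A   (applied S -> A A)
  Step 2: A A  =>  A A A   (applied A -> A A)
  Step 3: A A A  =>  A A A A   (applied A -> A A)
  Step 4: A A A A  =>  A A A A A   (applied A -> A A)
  Step 5: A A A A A  =>  A A A A A A   (applied A -> A A)
  Step 6: A A A A A A  =>  a A A A A A   (applied A -> a)
  Step 7: a A A A A A  =>  a a A A A A   (applied A -> a)
  Step 8: a a A A A A  =>  a a A A A A A   (applied A -> A A)
  Step 9: a a A A A A A  =>  a a a A A A A   (applied A -> a)
  Step 10: a a a A A A A  =>  a a a a A A A   (applied A -> a)
  Step 11: a a a a A A A  =>  a a a a A A A A   (applied A -> A A)
  Step 12: a a a a A A A A  =>  a a a a a A A A   (applied A -> a)
  Step 13: a a a a a A A A  =>  a a a a a a A A   (applied A -> a)
  Step 14: a a a a a a A A  =>  a a a a a a A A A   (applied A -> A A)
  Step 15: a a a a a a A A A  =>  a a a a a a a A A   (applied A -> a)
  Step 16: a a a a a a a A A  =>  a a a a a a a A A A   (applied A -> A A)
  Step 17: a a a a a a a A A A  =>  a a a a a a a a A A   (applied A -> a)
  Step 18: a a a a a a a a A A  =>  a a a a a a a a a A   (applied A -> a)
  Step 19: a a a a a a a a a A  =>  a a a a a a a a a a   (applied A -> a)
Final yield: a a a a a a a a a a
Total rewrite steps: 19

19


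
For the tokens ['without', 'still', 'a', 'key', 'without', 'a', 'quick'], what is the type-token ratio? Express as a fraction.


Tokens: 7
Unique types: ('a', 'key', 'quick', 'still', 'without') = 5
TTR = 5/7
Already in lowest terms.

5/7


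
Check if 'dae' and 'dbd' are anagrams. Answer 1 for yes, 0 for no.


Sort characters of 'dae': 'ade'
Sort characters of 'dbd': 'bdd'
Sorted forms differ -> they are NOT anagrams
Result: 0

0


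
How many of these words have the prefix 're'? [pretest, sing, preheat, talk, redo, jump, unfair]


Checking each word for prefix 're':
  'pretest' -> no (count: 0)
  'sing' -> no (count: 0)
  'preheat' -> no (count: 0)
  'talk' -> no (count: 0)
  'redo' -> YES, starts with 're' (count: 1)
  'jump' -> no (count: 1)
  'unfair' -> no (count: 1)
Total with prefix 're': 1

1


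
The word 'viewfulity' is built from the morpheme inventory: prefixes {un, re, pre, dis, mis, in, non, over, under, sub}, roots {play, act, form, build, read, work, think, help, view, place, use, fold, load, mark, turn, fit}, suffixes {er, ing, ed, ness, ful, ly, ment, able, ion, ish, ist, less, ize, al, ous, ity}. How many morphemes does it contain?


Segmenting 'viewfulity' against the inventory:
  'view' -> root (morpheme 1)
  'ful' -> suffix (morpheme 2)
  'ity' -> suffix (morpheme 3)
Total morphemes: 3

3


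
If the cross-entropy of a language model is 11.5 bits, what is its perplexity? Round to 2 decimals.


Perplexity formula: PP = 2^H
H = 11.5
PP = 2^11.5
Decompose: 2^11.5 = 2^11 * 2^0.5 = 2^11 * sqrt(2)
2^11 = 2048, sqrt(2) ~ 1.4142136
PP ~ 2048 * 1.4142136 = 2896.3094528
Rounded to 2 decimals: 2896.31

2896.31


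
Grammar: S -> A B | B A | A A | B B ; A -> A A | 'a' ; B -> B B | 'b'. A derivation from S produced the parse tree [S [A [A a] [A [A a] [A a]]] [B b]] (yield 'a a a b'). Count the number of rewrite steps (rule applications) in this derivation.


Every bracketed nonterminal node [X ...] in the tree is produced by exactly one rule application.
Reading the tree off as a leftmost derivation:
  Step 1: S  =>  A B   (applied S -> A B)
  Step 2: A B  =>  A A B   (applied A -> A A)
  Step 3: A A B  =>  a A B   (applied A -> a)
  Step 4: a A B  =>  a A A B   (applied A -> A A)
  Step 5: a A A B  =>  a a A B   (applied A -> a)
  Step 6: a a A B  =>  a a a B   (applied A -> a)
  Step 7: a a a B  =>  a a a b   (applied B -> b)
Final yield: a a a b
Total rewrite steps: 7

7


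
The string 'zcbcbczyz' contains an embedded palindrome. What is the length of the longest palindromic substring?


Scanning 'zcbcbczyz' for palindromic substrings.
Substring at positions 0-6: 'zcbcbcz'.
Check: reverse('zcbcbcz') = 'zcbcbcz' -> palindrome confirmed.
Neighbouring characters ('-' / 'y') break symmetry, so it cannot extend further.
No longer palindromic substring exists; longest length = 7

7


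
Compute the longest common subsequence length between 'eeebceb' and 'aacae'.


DP table for LCS of 'eeebceb' and 'aacae':
       a  a  c  a  e
    0  0  0  0  0  0
  e 0  0  0  0  0  1
  e 0  0  0  0  0  1
  e 0  0  0  0  0  1
  b 0  0  0  0  0  1
  c 0  0  0  1  1  1
  e 0  0  0  1  1  2
  b 0  0  0  1  1  2
LCS: 'ce'
LCS length = 2

2


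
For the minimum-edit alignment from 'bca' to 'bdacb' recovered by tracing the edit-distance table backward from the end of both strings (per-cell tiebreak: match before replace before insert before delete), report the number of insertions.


Edit distance = 3. Backtracking from cell (3, 5) with preference match > replace > insert > delete,
then listing the resulting alignment 'bca' -> 'bdacb' left to right:
  Step 1: keep 'b'
  Step 2: insert 'd' [insertion #1]
  Step 3: insert 'a' [insertion #2]
  Step 4: keep 'c'
  Step 5: replace a->b
Total insertions: 2

2


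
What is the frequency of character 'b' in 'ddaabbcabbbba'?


Scanning 'ddaabbcabbbba' for 'b':
  Position 4: 'b' -> MATCH (count: 1)
  Position 5: 'b' -> MATCH (count: 2)
  Position 8: 'b' -> MATCH (count: 3)
  Position 9: 'b' -> MATCH (count: 4)
  Position 10: 'b' -> MATCH (count: 5)
  Position 11: 'b' -> MATCH (count: 6)
Total occurrences of 'b': 6

6


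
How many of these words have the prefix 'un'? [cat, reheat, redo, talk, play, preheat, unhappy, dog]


Checking each word for prefix 'un':
  'cat' -> no (count: 0)
  'reheat' -> no (count: 0)
  'redo' -> no (count: 0)
  'talk' -> no (count: 0)
  'play' -> no (count: 0)
  'preheat' -> no (count: 0)
  'unhappy' -> YES, starts with 'un' (count: 1)
  'dog' -> no (count: 1)
Total with prefix 'un': 1

1


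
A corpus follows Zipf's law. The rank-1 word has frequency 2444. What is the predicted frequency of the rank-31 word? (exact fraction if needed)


Zipf's law: freq(rank) = f1 / rank
f1 = 2444, rank = 31
freq = 2444 / 31
GCD(2444, 31) = 1
Simplified: 2444/31

2444/31


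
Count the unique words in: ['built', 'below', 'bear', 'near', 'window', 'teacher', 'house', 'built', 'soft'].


Listing all tokens and tracking unique types:
  Token 1: 'built' -> NEW (unique so far: 1)
  Token 2: 'below' -> NEW (unique so far: 2)
  Token 3: 'bear' -> NEW (unique so far: 3)
  Token 4: 'near' -> NEW (unique so far: 4)
  Token 5: 'window' -> NEW (unique so far: 5)
  Token 6: 'teacher' -> NEW (unique so far: 6)
  Token 7: 'house' -> NEW (unique so far: 7)
  Token 8: 'built' -> duplicate (unique so far: 7)
  Token 9: 'soft' -> NEW (unique so far: 8)
Unique types: ('bear', 'below', 'built', 'house', 'near', 'soft', 'teacher', 'window')
Vocabulary size: 8

8


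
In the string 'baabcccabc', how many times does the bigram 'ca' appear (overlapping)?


Scanning 'baabcccabc' for bigram 'ca':
  Position 0: 'ba' -> no
  Position 1: 'aa' -> no
  Position 2: 'ab' -> no
  Position 3: 'bc' -> no
  Position 4: 'cc' -> no
  Position 5: 'cc' -> no
  Position 6: 'ca' -> MATCH
  Position 7: 'ab' -> no
  Position 8: 'bc' -> no
Total matches: 1

1


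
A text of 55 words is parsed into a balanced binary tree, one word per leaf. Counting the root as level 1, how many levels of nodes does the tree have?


In a balanced binary tree with n leaves the deepest leaf is ceil(log2(n)) edges below the root,
so counting node levels inclusive of root and leaves gives ceil(log2(n)) + 1 levels.
log2(55) = 5.7814
ceil(5.7814) = 6
levels = 6 + 1 = 7

7


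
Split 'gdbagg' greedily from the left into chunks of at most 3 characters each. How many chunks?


'gdbagg' has 6 characters.
Chunking with max size 3:
  Chunk 1: 'gdb' (positions 0-2)
  Chunk 2: 'agg' (positions 3-5)
Total chunks: ceil(6 / 3) = 2

2


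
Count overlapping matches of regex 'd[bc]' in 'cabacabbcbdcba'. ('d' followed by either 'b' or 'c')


Pattern: d[bc] means 'd' followed by either 'b' or 'c'.
Scanning 'cabacabbcbdcba' position-by-position:
  Pos 0: window 'ca' -> no
  Pos 1: window 'ab' -> no
  Pos 2: window 'ba' -> no
  Pos 3: window 'ac' -> no
  Pos 4: window 'ca' -> no
  Pos 5: window 'ab' -> no
  Pos 6: window 'bb' -> no
  Pos 7: window 'bc' -> no
  Pos 8: window 'cb' -> no
  Pos 9: window 'bd' -> no
  Pos 10: window 'dc' -> MATCH
  Pos 11: window 'cb' -> no
  Pos 12: window 'ba' -> no
  Pos 13: window 'a' -> no
Total matches: 1

1


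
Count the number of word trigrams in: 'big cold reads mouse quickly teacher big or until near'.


Word trigrams from [10] words:
  Trigram 1: (big cold reads)
  Trigram 2: (cold reads mouse)
  Trigram 3: (reads mouse quickly)
  Trigram 4: (mouse quickly teacher)
  Trigram 5: (quickly teacher big)
  Trigram 6: (teacher big or)
  Trigram 7: (big or until)
  Trigram 8: (or until near)
Total word trigrams: 10 - 2 = 8

8


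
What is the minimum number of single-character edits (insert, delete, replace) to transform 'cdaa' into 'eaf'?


Building DP table for s1='cdaa' (len 4) and s2='eaf' (len 3):
       e  a  f
    0  1  2  3
  c 1  1  2  3
  d 2  2  2  3
  a 3  3  2  3
  a 4  4  3  3
Edit distance = dp[4][3] = 3

3


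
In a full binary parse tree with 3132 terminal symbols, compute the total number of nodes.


Leaf nodes (terminals): 3132
Internal nodes = n - 1 = 3132 - 1 = 3131
Total = leaves + internal = 3132 + 3131 = 6263

6263


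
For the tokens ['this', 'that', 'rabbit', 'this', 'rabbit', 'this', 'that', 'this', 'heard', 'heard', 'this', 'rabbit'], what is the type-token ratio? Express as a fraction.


Tokens: 12
Unique types: ('heard', 'rabbit', 'that', 'this') = 4
TTR = 4/12
Simplify: divide both by 4 -> 1/3
TTR = 1/3

1/3


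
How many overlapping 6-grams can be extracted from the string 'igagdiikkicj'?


String 'igagdiikkicj' has length L = 12.
Number of overlapping n-grams = L - n + 1
Substituting: 12 - 6 + 1 = 7

7


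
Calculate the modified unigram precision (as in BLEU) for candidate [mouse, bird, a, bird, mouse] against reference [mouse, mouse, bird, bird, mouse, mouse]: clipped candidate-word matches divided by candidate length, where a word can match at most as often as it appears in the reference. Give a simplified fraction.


Reference word counts: {'bird': 2, 'mouse': 4}
Checking each candidate word (with clipping):
  'mouse' -> in reference (ref count 4, used 1/4) -> match (matches: 1)
  'bird' -> in reference (ref count 2, used 1/2) -> match (matches: 2)
  'a' -> not in reference -> no match (matches: 2)
  'bird' -> in reference (ref count 2, used 2/2) -> match (matches: 3)
  'mouse' -> in reference (ref count 4, used 2/4) -> match (matches: 4)
Clipped matches: 4, Candidate length: 5
Precision = 4/5

4/5


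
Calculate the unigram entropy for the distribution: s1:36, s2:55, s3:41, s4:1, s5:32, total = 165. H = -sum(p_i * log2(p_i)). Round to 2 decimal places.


Computing entropy H = -sum(p_i * log2(p_i)):
  s1: p = 36/165 = 0.2182, -p*log2(p) = 0.4792
  s2: p = 55/165 = 0.3333, -p*log2(p) = 0.5283
  s3: p = 41/165 = 0.2485, -p*log2(p) = 0.4991
  s4: p = 1/165 = 0.0061, -p*log2(p) = 0.0446
  s5: p = 32/165 = 0.1939, -p*log2(p) = 0.4589
H = sum of terms = 2.0101
Rounded to 2 decimals: 2.01

2.01


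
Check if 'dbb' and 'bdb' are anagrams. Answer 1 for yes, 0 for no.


Sort characters of 'dbb': 'bbd'
Sort characters of 'bdb': 'bbd'
Sorted forms match -> they ARE anagrams
Result: 1

1


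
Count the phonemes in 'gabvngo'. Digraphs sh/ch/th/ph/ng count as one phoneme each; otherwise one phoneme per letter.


Parsing 'gabvngo' greedily, digraphs first:
  'g' -> consonant phoneme (phonemes so far: 1)
  'a' -> vowel phoneme (phonemes so far: 2)
  'b' -> consonant phoneme (phonemes so far: 3)
  'v' -> consonant phoneme (phonemes so far: 4)
  'ng' -> digraph (1 consonant phoneme) (phonemes so far: 5)
  'o' -> vowel phoneme (phonemes so far: 6)
Total phonemes: 6

6


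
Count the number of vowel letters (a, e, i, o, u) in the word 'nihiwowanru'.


Scanning each character of 'nihiwowanru':
  Position 1: 'n' -> consonant (running count: 0)
  Position 2: 'i' -> vowel (running count: 1)
  Position 3: 'h' -> consonant (running count: 1)
  Position 4: 'i' -> vowel (running count: 2)
  Position 5: 'w' -> consonant (running count: 2)
  Position 6: 'o' -> vowel (running count: 3)
  Position 7: 'w' -> consonant (running count: 3)
  Position 8: 'a' -> vowel (running count: 4)
  Position 9: 'n' -> consonant (running count: 4)
  Position 10: 'r' -> consonant (running count: 4)
  Position 11: 'u' -> vowel (running count: 5)
Total vowels: 5

5


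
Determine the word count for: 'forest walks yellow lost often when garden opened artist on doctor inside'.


Counting words by splitting on spaces:
  Word 1: 'forest'
  Word 2: 'walks'
  Word 3: 'yellow'
  Word 4: 'lost'
  Word 5: 'often'
  Word 6: 'when'
  Word 7: 'garden'
  Word 8: 'opened'
  Word 9: 'artist'
  Word 10: 'on'
  Word 11: 'doctor'
  Word 12: 'inside'
Total words: 12

12


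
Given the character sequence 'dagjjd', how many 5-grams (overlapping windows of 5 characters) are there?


String 'dagjjd' has length L = 6.
Number of overlapping n-grams = L - n + 1
Substituting: 6 - 5 + 1 = 2

2


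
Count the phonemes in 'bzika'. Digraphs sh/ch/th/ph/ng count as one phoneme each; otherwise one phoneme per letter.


Parsing 'bzika' greedily, digraphs first:
  'b' -> consonant phoneme (phonemes so far: 1)
  'z' -> consonant phoneme (phonemes so far: 2)
  'i' -> vowel phoneme (phonemes so far: 3)
  'k' -> consonant phoneme (phonemes so far: 4)
  'a' -> vowel phoneme (phonemes so far: 5)
Total phonemes: 5

5


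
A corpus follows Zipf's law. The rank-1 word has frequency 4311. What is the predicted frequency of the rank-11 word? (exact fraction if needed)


Zipf's law: freq(rank) = f1 / rank
f1 = 4311, rank = 11
freq = 4311 / 11
GCD(4311, 11) = 1
Simplified: 4311/11

4311/11


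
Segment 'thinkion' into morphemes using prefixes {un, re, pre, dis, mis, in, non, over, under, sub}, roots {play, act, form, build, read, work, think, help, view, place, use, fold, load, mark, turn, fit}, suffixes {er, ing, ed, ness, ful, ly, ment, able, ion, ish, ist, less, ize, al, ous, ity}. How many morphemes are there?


Segmenting 'thinkion' against the inventory:
  'think' -> root (morpheme 1)
  'ion' -> suffix (morpheme 2)
Total morphemes: 2

2


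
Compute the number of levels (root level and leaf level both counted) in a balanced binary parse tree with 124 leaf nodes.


In a balanced binary tree with n leaves the deepest leaf is ceil(log2(n)) edges below the root,
so counting node levels inclusive of root and leaves gives ceil(log2(n)) + 1 levels.
log2(124) = 6.9542
ceil(6.9542) = 7
levels = 7 + 1 = 8

8


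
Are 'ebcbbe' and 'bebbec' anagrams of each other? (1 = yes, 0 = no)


Sort characters of 'ebcbbe': 'bbbcee'
Sort characters of 'bebbec': 'bbbcee'
Sorted forms match -> they ARE anagrams
Result: 1

1


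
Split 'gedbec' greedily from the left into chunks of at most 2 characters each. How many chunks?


'gedbec' has 6 characters.
Chunking with max size 2:
  Chunk 1: 'ge' (positions 0-1)
  Chunk 2: 'db' (positions 2-3)
  Chunk 3: 'ec' (positions 4-5)
Total chunks: ceil(6 / 2) = 3

3


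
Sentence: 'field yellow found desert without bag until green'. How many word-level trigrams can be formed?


Word trigrams from [8] words:
  Trigram 1: (field yellow found)
  Trigram 2: (yellow found desert)
  Trigram 3: (found desert without)
  Trigram 4: (desert without bag)
  Trigram 5: (without bag until)
  Trigram 6: (bag until green)
Total word trigrams: 8 - 2 = 6

6


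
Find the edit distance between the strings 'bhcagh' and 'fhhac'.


Building DP table for s1='bhcagh' (len 6) and s2='fhhac' (len 5):
       f  h  h  a  c
    0  1  2  3  4  5
  b 1  1  2  3  4  5
  h 2  2  1  2  3  4
  c 3  3  2  2  3  3
  a 4  4  3  3  2  3
  g 5  5  4  4  3  3
  h 6  6  5  4  4  4
Edit distance = dp[6][5] = 4

4


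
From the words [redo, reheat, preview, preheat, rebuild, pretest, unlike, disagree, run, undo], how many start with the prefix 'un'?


Checking each word for prefix 'un':
  'redo' -> no (count: 0)
  'reheat' -> no (count: 0)
  'preview' -> no (count: 0)
  'preheat' -> no (count: 0)
  'rebuild' -> no (count: 0)
  'pretest' -> no (count: 0)
  'unlike' -> YES, starts with 'un' (count: 1)
  'disagree' -> no (count: 1)
  'run' -> no (count: 1)
  'undo' -> YES, starts with 'un' (count: 2)
Total with prefix 'un': 2

2


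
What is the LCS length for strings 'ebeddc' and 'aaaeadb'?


DP table for LCS of 'ebeddc' and 'aaaeadb':
       a  a  a  e  a  d  b
    0  0  0  0  0  0  0  0
  e 0  0  0  0  1  1  1  1
  b 0  0  0  0  1  1  1  2
  e 0  0  0  0  1  1  1  2
  d 0  0  0  0  1  1  2  2
  d 0  0  0  0  1  1  2  2
  c 0  0  0  0  1  1  2  2
LCS: 'eb'
LCS length = 2

2


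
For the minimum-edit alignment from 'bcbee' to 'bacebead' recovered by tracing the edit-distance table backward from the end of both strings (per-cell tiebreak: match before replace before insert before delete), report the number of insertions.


Edit distance = 4. Backtracking from cell (5, 8) with preference match > replace > insert > delete,
then listing the resulting alignment 'bcbee' -> 'bacebead' left to right:
  Step 1: keep 'b'
  Step 2: insert 'a' [insertion #1]
  Step 3: keep 'c'
  Step 4: insert 'e' [insertion #2]
  Step 5: keep 'b'
  Step 6: keep 'e'
  Step 7: insert 'a' [insertion #3]
  Step 8: replace e->d
Total insertions: 3

3


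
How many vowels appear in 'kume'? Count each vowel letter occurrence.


Scanning each character of 'kume':
  Position 1: 'k' -> consonant (running count: 0)
  Position 2: 'u' -> vowel (running count: 1)
  Position 3: 'm' -> consonant (running count: 1)
  Position 4: 'e' -> vowel (running count: 2)
Total vowels: 2

2


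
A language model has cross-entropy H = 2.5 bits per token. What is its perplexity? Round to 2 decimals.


Perplexity formula: PP = 2^H
H = 2.5
PP = 2^2.5
Decompose: 2^2.5 = 2^2 * 2^0.5 = 2^2 * sqrt(2)
2^2 = 4, sqrt(2) ~ 1.4142136
PP ~ 4 * 1.4142136 = 5.6568544
Rounded to 2 decimals: 5.66

5.66


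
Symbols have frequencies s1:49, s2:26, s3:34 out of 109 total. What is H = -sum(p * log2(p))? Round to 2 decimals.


Computing entropy H = -sum(p_i * log2(p_i)):
  s1: p = 49/109 = 0.4495, -p*log2(p) = 0.5185
  s2: p = 26/109 = 0.2385, -p*log2(p) = 0.4932
  s3: p = 34/109 = 0.3119, -p*log2(p) = 0.5243
H = sum of terms = 1.5360
Rounded to 2 decimals: 1.54

1.54


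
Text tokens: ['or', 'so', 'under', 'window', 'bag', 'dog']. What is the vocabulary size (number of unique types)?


Listing all tokens and tracking unique types:
  Token 1: 'or' -> NEW (unique so far: 1)
  Token 2: 'so' -> NEW (unique so far: 2)
  Token 3: 'under' -> NEW (unique so far: 3)
  Token 4: 'window' -> NEW (unique so far: 4)
  Token 5: 'bag' -> NEW (unique so far: 5)
  Token 6: 'dog' -> NEW (unique so far: 6)
Unique types: ('bag', 'dog', 'or', 'so', 'under', 'window')
Vocabulary size: 6

6


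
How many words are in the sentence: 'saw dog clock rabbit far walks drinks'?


Counting words by splitting on spaces:
  Word 1: 'saw'
  Word 2: 'dog'
  Word 3: 'clock'
  Word 4: 'rabbit'
  Word 5: 'far'
  Word 6: 'walks'
  Word 7: 'drinks'
Total words: 7

7


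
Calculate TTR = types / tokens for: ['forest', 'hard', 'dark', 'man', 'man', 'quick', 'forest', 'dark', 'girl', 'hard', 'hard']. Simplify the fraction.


Tokens: 11
Unique types: ('dark', 'forest', 'girl', 'hard', 'man', 'quick') = 6
TTR = 6/11
Already in lowest terms.

6/11


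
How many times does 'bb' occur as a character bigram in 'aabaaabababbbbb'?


Scanning 'aabaaabababbbbb' for bigram 'bb':
  Position 0: 'aa' -> no
  Position 1: 'ab' -> no
  Position 2: 'ba' -> no
  Position 3: 'aa' -> no
  Position 4: 'aa' -> no
  Position 5: 'ab' -> no
  Position 6: 'ba' -> no
  Position 7: 'ab' -> no
  Position 8: 'ba' -> no
  Position 9: 'ab' -> no
  Position 10: 'bb' -> MATCH
  Position 11: 'bb' -> MATCH
  Position 12: 'bb' -> MATCH
  Position 13: 'bb' -> MATCH
Total matches: 4

4


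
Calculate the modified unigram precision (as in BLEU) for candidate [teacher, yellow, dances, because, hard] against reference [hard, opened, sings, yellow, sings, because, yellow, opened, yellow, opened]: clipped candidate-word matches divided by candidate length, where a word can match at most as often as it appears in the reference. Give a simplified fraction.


Reference word counts: {'because': 1, 'hard': 1, 'opened': 3, 'sings': 2, 'yellow': 3}
Checking each candidate word (with clipping):
  'teacher' -> not in reference -> no match (matches: 0)
  'yellow' -> in reference (ref count 3, used 1/3) -> match (matches: 1)
  'dances' -> not in reference -> no match (matches: 1)
  'because' -> in reference (ref count 1, used 1/1) -> match (matches: 2)
  'hard' -> in reference (ref count 1, used 1/1) -> match (matches: 3)
Clipped matches: 3, Candidate length: 5
Precision = 3/5

3/5


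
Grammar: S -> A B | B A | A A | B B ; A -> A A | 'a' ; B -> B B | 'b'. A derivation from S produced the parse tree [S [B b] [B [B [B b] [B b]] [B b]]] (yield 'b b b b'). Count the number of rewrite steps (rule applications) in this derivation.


Every bracketed nonterminal node [X ...] in the tree is produced by exactly one rule application.
Reading the tree off as a leftmost derivation:
  Step 1: S  =>  B B   (applied S -> B B)
  Step 2: B B  =>  b B   (applied B -> b)
  Step 3: b B  =>  b B B   (applied B -> B B)
  Step 4: b B B  =>  b B B B   (applied B -> B B)
  Step 5: b B B B  =>  b b B B   (applied B -> b)
  Step 6: b b B B  =>  b b b B   (applied B -> b)
  Step 7: b b b B  =>  b b b b   (applied B -> b)
Final yield: b b b b
Total rewrite steps: 7

7


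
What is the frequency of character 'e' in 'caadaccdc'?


Scanning 'caadaccdc' for 'e':
  No matches found.
Total occurrences of 'e': 0

0


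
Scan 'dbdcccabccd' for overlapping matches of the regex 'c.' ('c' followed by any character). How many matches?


Pattern: c. means 'c' followed by any character.
Scanning 'dbdcccabccd' position-by-position:
  Pos 0: window 'db' -> no
  Pos 1: window 'bd' -> no
  Pos 2: window 'dc' -> no
  Pos 3: window 'cc' -> MATCH
  Pos 4: window 'cc' -> MATCH
  Pos 5: window 'ca' -> MATCH
  Pos 6: window 'ab' -> no
  Pos 7: window 'bc' -> no
  Pos 8: window 'cc' -> MATCH
  Pos 9: window 'cd' -> MATCH
  Pos 10: window 'd' -> no
Total matches: 5

5


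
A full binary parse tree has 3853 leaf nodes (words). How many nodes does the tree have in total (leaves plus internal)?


Leaf nodes (terminals): 3853
Internal nodes = n - 1 = 3853 - 1 = 3852
Total = leaves + internal = 3853 + 3852 = 7705

7705


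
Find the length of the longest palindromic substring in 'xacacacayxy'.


Scanning 'xacacacayxy' for palindromic substrings.
Substring at positions 1-7: 'acacaca'.
Check: reverse('acacaca') = 'acacaca' -> palindrome confirmed.
Neighbouring characters ('x' / 'y') break symmetry, so it cannot extend further.
No longer palindromic substring exists; longest length = 7

7


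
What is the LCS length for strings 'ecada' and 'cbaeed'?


DP table for LCS of 'ecada' and 'cbaeed':
       c  b  a  e  e  d
    0  0  0  0  0  0  0
  e 0  0  0  0  1  1  1
  c 0  1  1  1  1  1  1
  a 0  1  1  2  2  2  2
  d 0  1  1  2  2  2  3
  a 0  1  1  2  2  2  3
LCS: 'cad'
LCS length = 3

3


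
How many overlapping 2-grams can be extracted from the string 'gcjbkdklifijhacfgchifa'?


String 'gcjbkdklifijhacfgchifa' has length L = 22.
Number of overlapping n-grams = L - n + 1
Substituting: 22 - 2 + 1 = 21

21


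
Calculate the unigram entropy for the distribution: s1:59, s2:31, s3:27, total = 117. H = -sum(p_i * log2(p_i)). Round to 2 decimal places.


Computing entropy H = -sum(p_i * log2(p_i)):
  s1: p = 59/117 = 0.5043, -p*log2(p) = 0.4981
  s2: p = 31/117 = 0.2650, -p*log2(p) = 0.5077
  s3: p = 27/117 = 0.2308, -p*log2(p) = 0.4882
H = sum of terms = 1.4940
Rounded to 2 decimals: 1.49

1.49


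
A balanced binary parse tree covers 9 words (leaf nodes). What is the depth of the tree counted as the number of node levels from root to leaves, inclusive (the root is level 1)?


In a balanced binary tree with n leaves the deepest leaf is ceil(log2(n)) edges below the root,
so counting node levels inclusive of root and leaves gives ceil(log2(n)) + 1 levels.
log2(9) = 3.1699
ceil(3.1699) = 4
levels = 4 + 1 = 5

5


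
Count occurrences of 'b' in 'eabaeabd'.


Scanning 'eabaeabd' for 'b':
  Position 2: 'b' -> MATCH (count: 1)
  Position 6: 'b' -> MATCH (count: 2)
Total occurrences of 'b': 2

2


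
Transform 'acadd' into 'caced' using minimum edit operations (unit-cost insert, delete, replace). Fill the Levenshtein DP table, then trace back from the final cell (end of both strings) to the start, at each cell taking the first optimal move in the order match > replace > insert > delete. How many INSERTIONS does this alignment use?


Edit distance = 3. Backtracking from cell (5, 5) with preference match > replace > insert > delete,
then listing the resulting alignment 'acadd' -> 'caced' left to right:
  Step 1: delete 'a'
  Step 2: keep 'c'
  Step 3: keep 'a'
  Step 4: insert 'c' [insertion #1]
  Step 5: replace d->e
  Step 6: keep 'd'
Total insertions: 1

1


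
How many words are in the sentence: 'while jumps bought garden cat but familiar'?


Counting words by splitting on spaces:
  Word 1: 'while'
  Word 2: 'jumps'
  Word 3: 'bought'
  Word 4: 'garden'
  Word 5: 'cat'
  Word 6: 'but'
  Word 7: 'familiar'
Total words: 7

7


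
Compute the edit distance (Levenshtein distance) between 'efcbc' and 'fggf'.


Building DP table for s1='efcbc' (len 5) and s2='fggf' (len 4):
       f  g  g  f
    0  1  2  3  4
  e 1  1  2  3  4
  f 2  1  2  3  3
  c 3  2  2  3  4
  b 4  3  3  3  4
  c 5  4  4  4  4
Edit distance = dp[5][4] = 4

4


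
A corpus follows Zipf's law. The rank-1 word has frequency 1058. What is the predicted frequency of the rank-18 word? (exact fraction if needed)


Zipf's law: freq(rank) = f1 / rank
f1 = 1058, rank = 18
freq = 1058 / 18
GCD(1058, 18) = 2
Simplified: 529/9

529/9


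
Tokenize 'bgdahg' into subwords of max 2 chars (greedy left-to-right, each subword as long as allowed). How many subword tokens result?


'bgdahg' has 6 characters.
Chunking with max size 2:
  Chunk 1: 'bg' (positions 0-1)
  Chunk 2: 'da' (positions 2-3)
  Chunk 3: 'hg' (positions 4-5)
Total chunks: ceil(6 / 2) = 3

3


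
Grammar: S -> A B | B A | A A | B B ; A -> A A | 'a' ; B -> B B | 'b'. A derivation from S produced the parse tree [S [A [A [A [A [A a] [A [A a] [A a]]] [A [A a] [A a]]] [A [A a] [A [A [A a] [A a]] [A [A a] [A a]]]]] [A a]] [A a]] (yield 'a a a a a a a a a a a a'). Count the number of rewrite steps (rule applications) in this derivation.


Every bracketed nonterminal node [X ...] in the tree is produced by exactly one rule application.
Reading the tree off as a leftmost derivation:
  Step 1: S  =>  A A   (applied S -> A A)
  Step 2: A A  =>  A A A   (applied A -> A A)
  Step 3: A A A  =>  A A A A   (applied A -> A A)
  Step 4: A A A A  =>  A A A A A   (applied A -> A A)
  Step 5: A A A A A  =>  A A A A A A   (applied A -> A A)
  Step 6: A A A A A A  =>  a A A A A A   (applied A -> a)
  Step 7: a A A A A A  =>  a A A A A A A   (applied A -> A A)
  Step 8: a A A A A A A  =>  a a A A A A A   (applied A -> a)
  Step 9: a a A A A A A  =>  a a a A A A A   (applied A -> a)
  Step 10: a a a A A A A  =>  a a a A A A A A   (applied A -> A A)
  Step 11: a a a A A A A A  =>  a a a a A A A A   (applied A -> a)
  Step 12: a a a a A A A A  =>  a a a a a A A A   (applied A -> a)
  Step 13: a a a a a A A A  =>  a a a a a A A A A   (applied A -> A A)
  Step 14: a a a a a A A A A  =>  a a a a a a A A A   (applied A -> a)
  Step 15: a a a a a a A A A  =>  a a a a a a A A A A   (applied A -> A A)
  Step 16: a a a a a a A A A A  =>  a a a a a a A A A A A   (applied A -> A A)
  Step 17: a a a a a a A A A A A  =>  a a a a a a a A A A A   (applied A -> a)
  Step 18: a a a a a a a A A A A  =>  a a a a a a a a A A A   (applied A -> a)
  Step 19: a a a a a a a a A A A  =>  a a a a a a a a A A A A   (applied A -> A A)
  Step 20: a a a a a a a a A A A A  =>  a a a a a a a a a A A A   (applied A -> a)
  Step 21: a a a a a a a a a A A A  =>  a a a a a a a a a a A A   (applied A -> a)
  Step 22: a a a a a a a a a a A A  =>  a a a a a a a a a a a A   (applied A -> a)
  Step 23: a a a a a a a a a a a A  =>  a a a a a a a a a a a a   (applied A -> a)
Final yield: a a a a a a a a a a a a
Total rewrite steps: 23

23


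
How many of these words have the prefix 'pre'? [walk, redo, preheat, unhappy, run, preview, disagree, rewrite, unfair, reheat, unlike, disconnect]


Checking each word for prefix 'pre':
  'walk' -> no (count: 0)
  'redo' -> no (count: 0)
  'preheat' -> YES, starts with 'pre' (count: 1)
  'unhappy' -> no (count: 1)
  'run' -> no (count: 1)
  'preview' -> YES, starts with 'pre' (count: 2)
  'disagree' -> no (count: 2)
  'rewrite' -> no (count: 2)
  'unfair' -> no (count: 2)
  'reheat' -> no (count: 2)
  'unlike' -> no (count: 2)
  'disconnect' -> no (count: 2)
Total with prefix 'pre': 2

2


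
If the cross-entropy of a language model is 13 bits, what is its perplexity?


Perplexity formula: PP = 2^H
H = 13
PP = 2^13
PP = 2^13 = 8192

8192


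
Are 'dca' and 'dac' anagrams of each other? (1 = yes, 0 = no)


Sort characters of 'dca': 'acd'
Sort characters of 'dac': 'acd'
Sorted forms match -> they ARE anagrams
Result: 1

1


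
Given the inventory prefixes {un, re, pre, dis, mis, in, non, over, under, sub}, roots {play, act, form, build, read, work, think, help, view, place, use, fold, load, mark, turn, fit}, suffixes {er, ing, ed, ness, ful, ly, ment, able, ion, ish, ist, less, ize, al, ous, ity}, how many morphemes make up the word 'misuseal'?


Segmenting 'misuseal' against the inventory:
  'mis' -> prefix (morpheme 1)
  'use' -> root (morpheme 2)
  'al' -> suffix (morpheme 3)
Total morphemes: 3

3


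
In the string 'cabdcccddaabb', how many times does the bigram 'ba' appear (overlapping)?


Scanning 'cabdcccddaabb' for bigram 'ba':
  Position 0: 'ca' -> no
  Position 1: 'ab' -> no
  Position 2: 'bd' -> no
  Position 3: 'dc' -> no
  Position 4: 'cc' -> no
  Position 5: 'cc' -> no
  Position 6: 'cd' -> no
  Position 7: 'dd' -> no
  Position 8: 'da' -> no
  Position 9: 'aa' -> no
  Position 10: 'ab' -> no
  Position 11: 'bb' -> no
Total matches: 0

0


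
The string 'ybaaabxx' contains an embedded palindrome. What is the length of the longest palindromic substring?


Scanning 'ybaaabxx' for palindromic substrings.
Substring at positions 1-5: 'baaab'.
Check: reverse('baaab') = 'baaab' -> palindrome confirmed.
Neighbouring characters ('y' / 'x') break symmetry, so it cannot extend further.
No longer palindromic substring exists; longest length = 5

5
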